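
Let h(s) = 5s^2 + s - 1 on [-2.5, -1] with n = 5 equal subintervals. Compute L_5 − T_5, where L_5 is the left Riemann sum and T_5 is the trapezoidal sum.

3.7125

L_5 = 24.075.
T_5 = 20.3625.
L_5 − T_5 = 3.7125.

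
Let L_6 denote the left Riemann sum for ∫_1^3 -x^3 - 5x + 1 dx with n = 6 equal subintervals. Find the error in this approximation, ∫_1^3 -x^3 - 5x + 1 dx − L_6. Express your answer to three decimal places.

-5.778

Exact integral: ∫_1^3 f(x) dx = -38.
L_6 ≈ -32.22222.
Error ≈ -38 − (-32.22222) ≈ -5.778.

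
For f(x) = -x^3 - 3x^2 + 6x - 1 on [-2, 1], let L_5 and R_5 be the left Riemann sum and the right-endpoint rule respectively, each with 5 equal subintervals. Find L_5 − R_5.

-10.8

L_5 = -22.92.
R_5 = -12.12.
L_5 − R_5 = -10.8.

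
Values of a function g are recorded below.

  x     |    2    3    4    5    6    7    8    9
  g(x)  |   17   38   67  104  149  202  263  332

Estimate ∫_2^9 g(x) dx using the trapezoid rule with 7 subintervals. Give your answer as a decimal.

Δx = 1.
T_7 = (1/2)·[17 + 2·38 + 2·67 + 2·104 + 2·149 + 2·202 + 2·263 + 332] = 997.5.

997.5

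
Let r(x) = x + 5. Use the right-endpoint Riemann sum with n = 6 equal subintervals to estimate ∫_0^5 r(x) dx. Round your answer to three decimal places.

Δx = (5 − 0)/6 = 5/6.
Right endpoints: 5/6, 5/3, 2.5, 10/3, 25/6, 5.
r(5/6) = 35/6, r(5/3) = 20/3, r(2.5) = 7.5, r(10/3) = 25/3, r(25/6) = 55/6, r(5) = 10.
Sum = Δx · [r(5/6) + r(5/3) + r(2.5) + ...].
Sum ≈ 39.583.

39.583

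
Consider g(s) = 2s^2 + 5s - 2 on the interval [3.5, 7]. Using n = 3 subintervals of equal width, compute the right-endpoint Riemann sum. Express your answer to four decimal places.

339.6296

Δs = (7 − 3.5)/3 = 7/6.
Right endpoints: 14/3, 35/6, 7.
g(14/3) = 584/9, g(35/6) = 857/9, g(7) = 131.
Sum = Δs · [g(14/3) + g(35/6) + g(7)].
Sum ≈ 339.6296.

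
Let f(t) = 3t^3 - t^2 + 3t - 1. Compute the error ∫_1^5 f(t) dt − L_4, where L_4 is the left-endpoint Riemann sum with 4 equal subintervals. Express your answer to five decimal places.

162.66667

Exact integral: ∫_1^5 f(t) dt ≈ 458.6666667.
L_4 = 296.
Error ≈ 458.6666667 − 296 ≈ 162.66667.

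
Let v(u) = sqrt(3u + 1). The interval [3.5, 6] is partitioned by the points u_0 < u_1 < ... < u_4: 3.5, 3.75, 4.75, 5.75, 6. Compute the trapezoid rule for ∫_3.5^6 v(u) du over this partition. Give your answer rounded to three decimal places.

9.731

Subinterval widths: 0.25, 1, 1, 0.25.
v(3.5) ≈ 3.391, v(3.75) ≈ 3.500, v(4.75) ≈ 3.905, v(5.75) ≈ 4.272, v(6) ≈ 4.359.
On each subinterval the trapezoid contributes (Δu_i/2)·[v(u_{i-1}) + v(u_i)].
Sum ≈ 9.731.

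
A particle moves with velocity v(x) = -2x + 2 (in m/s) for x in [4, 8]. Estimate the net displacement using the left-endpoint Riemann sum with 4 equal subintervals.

-36

Δx = (8 − 4)/4 = 1.
Left endpoints: 4, 5, 6, 7.
v(4) = -6, v(5) = -8, v(6) = -10, v(7) = -12.
Sum = Δx · [v(4) + v(5) + v(6) + v(7)].
Sum = -36.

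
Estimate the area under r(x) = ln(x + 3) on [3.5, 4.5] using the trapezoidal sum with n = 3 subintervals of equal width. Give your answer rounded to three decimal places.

Δx = (4.5 − 3.5)/3 = 1/3.
r(3.5) ≈ 1.872, r(23/6) ≈ 1.922, r(25/6) ≈ 1.969, r(4.5) ≈ 2.015.
T_3 = (Δx/2)·[r(x_0) + 2r(x_1) + 2r(x_2) + r(x_3)].
Sum ≈ 1.945.

1.945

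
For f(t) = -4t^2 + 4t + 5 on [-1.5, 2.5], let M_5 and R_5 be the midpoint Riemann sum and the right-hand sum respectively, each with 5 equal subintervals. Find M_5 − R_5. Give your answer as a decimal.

M_5 = 3.52.
R_5 = 0.96.
M_5 − R_5 = 2.56.

2.56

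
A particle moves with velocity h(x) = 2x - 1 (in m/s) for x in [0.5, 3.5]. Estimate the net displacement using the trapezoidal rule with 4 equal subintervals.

9

Δx = (3.5 − 0.5)/4 = 0.75.
h(0.5) = 0, h(1.25) = 1.5, h(2) = 3, h(2.75) = 4.5, h(3.5) = 6.
T_4 = (Δx/2)·[h(x_0) + 2h(x_1) + 2h(x_2) + 2h(x_3) + h(x_4)].
Sum = 9.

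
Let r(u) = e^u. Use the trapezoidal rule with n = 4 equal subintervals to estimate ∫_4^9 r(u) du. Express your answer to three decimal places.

9070.152

Δu = (9 − 4)/4 = 1.25.
r(4) ≈ 54.598, r(5.25) ≈ 190.566, r(6.5) ≈ 665.142, r(7.75) ≈ 2321.572, r(9) ≈ 8103.084.
T_4 = (Δu/2)·[r(u_0) + 2r(u_1) + 2r(u_2) + 2r(u_3) + r(u_4)].
Sum ≈ 9070.152.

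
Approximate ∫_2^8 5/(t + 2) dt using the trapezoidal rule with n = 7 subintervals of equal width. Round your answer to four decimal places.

4.5974

Δt = (8 − 2)/7 = 6/7.
f(2) = 1.25, f(20/7) = 35/34, f(26/7) = 0.875, f(32/7) = 35/46, f(38/7) = 35/52, f(44/7) = 35/58, f(50/7) = 0.546875, f(8) = 0.5.
T_7 = (Δt/2)·[f(t_0) + 2f(t_1) + ... + 2f(t_{6}) + f(t_7)].
Sum ≈ 4.5974.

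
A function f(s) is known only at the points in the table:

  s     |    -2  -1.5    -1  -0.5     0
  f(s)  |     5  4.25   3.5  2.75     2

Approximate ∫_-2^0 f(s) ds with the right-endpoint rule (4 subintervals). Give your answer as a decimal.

6.25

Δs = 0.5.
Sum = 0.5·[4.25 + 3.5 + 2.75 + 2] = 6.25.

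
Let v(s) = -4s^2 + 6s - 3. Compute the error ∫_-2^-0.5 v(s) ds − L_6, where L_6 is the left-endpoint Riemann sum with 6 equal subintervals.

Exact integral: ∫_-2^-0.5 v(s) ds = -26.25.
L_6 = -29.3125.
Error = -26.25 − (-29.3125) = 3.0625.

3.0625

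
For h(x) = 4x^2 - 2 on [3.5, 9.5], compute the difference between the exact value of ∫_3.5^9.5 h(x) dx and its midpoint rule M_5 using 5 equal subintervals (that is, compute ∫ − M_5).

Exact integral: ∫_3.5^9.5 h(x) dx = 1074.
M_5 = 1071.12.
Error = 1074 − 1071.12 = 2.88.

2.88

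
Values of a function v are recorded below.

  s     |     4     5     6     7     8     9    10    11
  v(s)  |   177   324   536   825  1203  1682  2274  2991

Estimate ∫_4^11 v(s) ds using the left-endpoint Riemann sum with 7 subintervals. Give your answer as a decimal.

7021

Δs = 1.
Sum = 1·[177 + 324 + 536 + 825 + 1203 + 1682 + 2274] = 7021.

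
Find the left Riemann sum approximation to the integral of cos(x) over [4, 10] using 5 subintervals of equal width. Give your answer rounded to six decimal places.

Δx = (10 − 4)/5 = 1.2.
Left endpoints: 4, 5.2, 6.4, 7.6, 8.8.
f(4) ≈ -0.653644, f(5.2) ≈ 0.468517, f(6.4) ≈ 0.993185, f(7.6) ≈ 0.251260, f(8.8) ≈ -0.811093.
Sum = Δx · [f(4) + f(5.2) + f(6.4) + f(7.6) + f(8.8)].
Sum ≈ 0.297870.

0.297870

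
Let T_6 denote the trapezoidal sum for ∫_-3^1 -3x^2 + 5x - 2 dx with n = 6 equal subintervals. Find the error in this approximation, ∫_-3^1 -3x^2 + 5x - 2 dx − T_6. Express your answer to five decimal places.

Exact integral: ∫_-3^1 f(x) dx = -56.
T_6 ≈ -56.8888889.
Error ≈ -56 − (-56.8888889) ≈ 0.88889.

0.88889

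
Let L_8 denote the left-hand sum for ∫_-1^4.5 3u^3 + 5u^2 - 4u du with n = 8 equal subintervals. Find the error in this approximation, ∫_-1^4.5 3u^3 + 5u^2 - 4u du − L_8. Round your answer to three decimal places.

Exact integral: ∫_-1^4.5 f(u) du ≈ 421.83854.
L_8 ≈ 310.30151.
Error ≈ 421.83854 − 310.30151 ≈ 111.537.

111.537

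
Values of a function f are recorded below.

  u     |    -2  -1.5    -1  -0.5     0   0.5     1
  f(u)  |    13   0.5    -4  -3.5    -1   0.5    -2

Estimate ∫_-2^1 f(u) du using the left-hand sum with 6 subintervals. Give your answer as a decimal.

2.75

Δu = 0.5.
Sum = 0.5·[13 + 0.5 + (-4) + (-3.5) + (-1) + 0.5] = 2.75.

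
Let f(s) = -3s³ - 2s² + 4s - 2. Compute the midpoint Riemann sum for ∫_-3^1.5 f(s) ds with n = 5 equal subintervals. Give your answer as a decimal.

12.7603125

Δs = (1.5 − (-3))/5 = 0.9.
Midpoints: -2.55, -1.65, -0.75, 0.15, 1.05.
f(-2.55) = 24.539125, f(-1.65) = -0.568625, f(-0.75) = -4.859375, f(0.15) = -1.455125, f(1.05) = -3.477875.
Sum = Δs · [f(-2.55) + f(-1.65) + f(-0.75) + f(0.15) + f(1.05)].
Sum = 12.7603125.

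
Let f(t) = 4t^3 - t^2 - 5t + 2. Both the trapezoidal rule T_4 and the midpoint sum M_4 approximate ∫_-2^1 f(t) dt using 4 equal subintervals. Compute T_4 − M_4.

T_4 = -6.46875.
M_4 = -3.515625.
T_4 − M_4 = -2.953125.

-2.953125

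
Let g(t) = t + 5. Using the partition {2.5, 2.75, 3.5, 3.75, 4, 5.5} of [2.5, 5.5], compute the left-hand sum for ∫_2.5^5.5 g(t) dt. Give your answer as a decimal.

Subinterval widths: 0.25, 0.75, 0.25, 0.25, 1.5.
Left endpoints: 2.5, 2.75, 3.5, 3.75, 4.
g(2.5) = 7.5, g(2.75) = 7.75, g(3.5) = 8.5, g(3.75) = 8.75, g(4) = 9.
Sum = Σ Δt_i · g(t_i).
Sum = 25.5.

25.5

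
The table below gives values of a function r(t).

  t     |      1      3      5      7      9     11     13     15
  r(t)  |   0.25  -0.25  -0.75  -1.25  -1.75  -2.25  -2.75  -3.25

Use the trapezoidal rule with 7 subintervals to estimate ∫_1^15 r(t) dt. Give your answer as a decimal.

-21

Δt = 2.
T_7 = (2/2)·[0.25 + 2·(-0.25) + 2·(-0.75) + 2·(-1.25) + 2·(-1.75) + 2·(-2.25) + 2·(-2.75) + (-3.25)] = -21.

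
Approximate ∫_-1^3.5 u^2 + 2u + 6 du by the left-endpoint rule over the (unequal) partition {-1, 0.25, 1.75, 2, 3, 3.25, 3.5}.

Subinterval widths: 1.25, 1.5, 0.25, 1, 0.25, 0.25.
Left endpoints: -1, 0.25, 1.75, 2, 3, 3.25.
f(-1) = 5, f(0.25) = 6.5625, f(1.75) = 12.5625, f(2) = 14, f(3) = 21, f(3.25) = 23.0625.
Sum = Σ Δu_i · f(u_i).
Sum = 44.25.

44.25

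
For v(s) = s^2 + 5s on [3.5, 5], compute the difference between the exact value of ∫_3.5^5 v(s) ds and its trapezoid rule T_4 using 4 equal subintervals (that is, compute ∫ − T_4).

Exact integral: ∫_3.5^5 v(s) ds = 59.25.
T_4 = 59.28515625.
Error = 59.25 − 59.28515625 = -0.03515625.

-0.03515625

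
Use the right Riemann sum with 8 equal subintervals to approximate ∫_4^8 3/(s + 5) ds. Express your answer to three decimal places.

Δs = (8 − 4)/8 = 0.5.
Right endpoints: 4.5, 5, 5.5, 6, 6.5, 7, 7.5, 8.
f(4.5) = 6/19, f(5) = 0.3, f(5.5) = 2/7, f(6) = 3/11, f(6.5) = 6/23, f(7) = 0.25, f(7.5) = 0.24, f(8) = 3/13.
Sum = Δs · [f(4.5) + f(5) + f(5.5) + ...].
Sum ≈ 1.078.

1.078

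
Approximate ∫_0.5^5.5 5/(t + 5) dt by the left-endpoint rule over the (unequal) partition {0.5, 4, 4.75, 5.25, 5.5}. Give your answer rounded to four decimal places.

3.9768

Subinterval widths: 3.5, 0.75, 0.5, 0.25.
Left endpoints: 0.5, 4, 4.75, 5.25.
f(0.5) = 10/11, f(4) = 5/9, f(4.75) = 20/39, f(5.25) = 20/41.
Sum = Σ Δt_i · f(t_i).
Sum ≈ 3.9768.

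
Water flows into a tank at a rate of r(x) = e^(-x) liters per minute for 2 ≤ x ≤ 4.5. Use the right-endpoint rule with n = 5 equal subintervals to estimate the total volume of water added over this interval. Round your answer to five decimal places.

Δx = (4.5 − 2)/5 = 0.5.
Right endpoints: 2.5, 3, 3.5, 4, 4.5.
r(2.5) ≈ 0.08208, r(3) ≈ 0.04979, r(3.5) ≈ 0.03020, r(4) ≈ 0.01832, r(4.5) ≈ 0.01111.
Sum = Δx · [r(2.5) + r(3) + r(3.5) + r(4) + r(4.5)].
Sum ≈ 0.09575.

0.09575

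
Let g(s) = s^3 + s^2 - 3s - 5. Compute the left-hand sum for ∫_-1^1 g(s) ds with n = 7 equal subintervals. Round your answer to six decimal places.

-8.734694

Δs = (1 − (-1))/7 = 2/7.
Left endpoints: -1, -5/7, -3/7, -1/7, 1/7, 3/7, 5/7.
g(-1) = -2, g(-5/7) = -930/343, g(-3/7) = -1238/343, g(-1/7) = -1562/343, g(1/7) = -1854/343, g(3/7) = -2066/343, g(5/7) = -2150/343.
Sum = Δs · [g(-1) + g(-5/7) + g(-3/7) + ...].
Sum ≈ -8.734694.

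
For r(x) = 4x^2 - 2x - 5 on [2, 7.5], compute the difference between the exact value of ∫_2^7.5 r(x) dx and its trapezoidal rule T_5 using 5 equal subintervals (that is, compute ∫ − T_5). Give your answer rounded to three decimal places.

Exact integral: ∫_2^7.5 r(x) dx ≈ 472.08333.
T_5 = 476.52.
Error ≈ 472.08333 − 476.52 ≈ -4.437.

-4.437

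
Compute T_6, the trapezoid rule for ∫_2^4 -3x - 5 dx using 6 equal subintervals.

Δx = (4 − 2)/6 = 1/3.
f(2) = -11, f(7/3) = -12, f(8/3) = -13, f(3) = -14, f(10/3) = -15, f(11/3) = -16, f(4) = -17.
T_6 = (Δx/2)·[f(x_0) + 2f(x_1) + ... + 2f(x_{5}) + f(x_6)].
Sum = -28.

-28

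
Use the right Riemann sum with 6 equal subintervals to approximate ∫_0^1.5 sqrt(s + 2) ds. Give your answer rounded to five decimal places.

2.53628

Δs = (1.5 − 0)/6 = 0.25.
Right endpoints: 0.25, 0.5, 0.75, 1, 1.25, 1.5.
f(0.25) ≈ 1.50000, f(0.5) ≈ 1.58114, f(0.75) ≈ 1.65831, f(1) ≈ 1.73205, f(1.25) ≈ 1.80278, f(1.5) ≈ 1.87083.
Sum = Δs · [f(0.25) + f(0.5) + f(0.75) + ...].
Sum ≈ 2.53628.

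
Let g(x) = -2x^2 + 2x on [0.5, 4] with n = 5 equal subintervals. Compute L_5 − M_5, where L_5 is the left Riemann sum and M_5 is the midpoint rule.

L_5 = -18.83.
M_5 = -26.5475.
L_5 − M_5 = 7.7175.

7.7175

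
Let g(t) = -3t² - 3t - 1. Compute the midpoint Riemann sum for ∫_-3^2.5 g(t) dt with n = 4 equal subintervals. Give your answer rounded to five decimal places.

Δt = (2.5 − (-3))/4 = 1.375.
Midpoints: -2.3125, -0.9375, 0.4375, 1.8125.
g(-2.3125) = -10.10546875, g(-0.9375) = -0.82421875, g(0.4375) = -2.88671875, g(1.8125) = -16.29296875.
Sum = Δt · [g(-2.3125) + g(-0.9375) + g(0.4375) + g(1.8125)].
Sum ≈ -41.40039.

-41.40039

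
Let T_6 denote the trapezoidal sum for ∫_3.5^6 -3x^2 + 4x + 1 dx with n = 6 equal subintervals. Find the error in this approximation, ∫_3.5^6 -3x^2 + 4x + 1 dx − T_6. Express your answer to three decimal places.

Exact integral: ∫_3.5^6 f(x) dx = -123.125.
T_6 ≈ -123.34201.
Error ≈ -123.125 − (-123.34201) ≈ 0.217.

0.217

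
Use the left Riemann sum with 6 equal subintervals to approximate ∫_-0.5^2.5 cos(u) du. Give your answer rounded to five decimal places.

1.47503

Δu = (2.5 − (-0.5))/6 = 0.5.
Left endpoints: -0.5, 0, 0.5, 1, 1.5, 2.
f(-0.5) ≈ 0.87758, f(0) ≈ 1.00000, f(0.5) ≈ 0.87758, f(1) ≈ 0.54030, f(1.5) ≈ 0.07074, f(2) ≈ -0.41615.
Sum = Δu · [f(-0.5) + f(0) + f(0.5) + ...].
Sum ≈ 1.47503.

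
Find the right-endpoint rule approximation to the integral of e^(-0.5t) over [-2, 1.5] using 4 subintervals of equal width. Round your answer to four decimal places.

3.5807

Δt = (1.5 − (-2))/4 = 0.875.
Right endpoints: -1.125, -0.25, 0.625, 1.5.
f(-1.125) ≈ 1.7551, f(-0.25) ≈ 1.1331, f(0.625) ≈ 0.7316, f(1.5) ≈ 0.4724.
Sum = Δt · [f(-1.125) + f(-0.25) + f(0.625) + f(1.5)].
Sum ≈ 3.5807.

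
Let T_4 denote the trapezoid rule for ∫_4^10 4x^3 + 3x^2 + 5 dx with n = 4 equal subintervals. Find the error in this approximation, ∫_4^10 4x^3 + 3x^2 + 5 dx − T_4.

-195.75

Exact integral: ∫_4^10 f(x) dx = 10710.
T_4 = 10905.75.
Error = 10710 − 10905.75 = -195.75.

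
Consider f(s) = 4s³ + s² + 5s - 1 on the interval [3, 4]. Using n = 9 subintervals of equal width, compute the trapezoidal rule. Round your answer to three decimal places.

203.922

Δs = (4 − 3)/9 = 1/9.
f(3) = 131, f(28/9) = 105475/729, f(29/9) = 116141/729, f(10/3) = 4723/27, f(31/9) = 139639/729, f(32/9) = 152519/729, f(11/3) = 6155/27, f(34/9) = 180661/729, f(35/9) = 195971/729, f(4) = 291.
T_9 = (Δs/2)·[f(s_0) + 2f(s_1) + ... + 2f(s_{8}) + f(s_9)].
Sum ≈ 203.922.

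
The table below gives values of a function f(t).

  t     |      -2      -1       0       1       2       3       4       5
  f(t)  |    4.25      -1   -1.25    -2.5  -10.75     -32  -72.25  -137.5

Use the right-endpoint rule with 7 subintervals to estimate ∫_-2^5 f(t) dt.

Δt = 1.
Sum = 1·[(-1) + (-1.25) + (-2.5) + (-10.75) + (-32) + (-72.25) + (-137.5)] = -257.25.

-257.25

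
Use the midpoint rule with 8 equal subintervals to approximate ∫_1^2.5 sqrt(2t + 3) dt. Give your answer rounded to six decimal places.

3.815830

Δt = (2.5 − 1)/8 = 0.1875.
Midpoints: 1.09375, 1.28125, 1.46875, 1.65625, 1.84375, 2.03125, 2.21875, 2.40625.
f(1.09375) ≈ 2.277608, f(1.28125) ≈ 2.358495, f(1.46875) ≈ 2.436699, f(1.65625) ≈ 2.512469, f(1.84375) ≈ 2.586020, f(2.03125) ≈ 2.657536, f(2.21875) ≈ 2.727178, f(2.40625) ≈ 2.795085.
Sum = Δt · [f(1.09375) + f(1.28125) + f(1.46875) + ...].
Sum ≈ 3.815830.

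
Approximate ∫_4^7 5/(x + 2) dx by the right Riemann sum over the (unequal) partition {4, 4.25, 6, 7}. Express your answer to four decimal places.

Subinterval widths: 0.25, 1.75, 1.
Right endpoints: 4.25, 6, 7.
f(4.25) = 0.8, f(6) = 0.625, f(7) = 5/9.
Sum = Σ Δx_i · f(x_i).
Sum ≈ 1.8493.

1.8493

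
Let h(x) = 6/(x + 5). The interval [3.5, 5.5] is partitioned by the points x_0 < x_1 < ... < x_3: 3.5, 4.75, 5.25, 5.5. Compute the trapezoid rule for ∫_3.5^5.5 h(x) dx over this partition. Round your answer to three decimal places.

Subinterval widths: 1.25, 0.5, 0.25.
h(3.5) = 12/17, h(4.75) = 8/13, h(5.25) = 24/41, h(5.5) = 4/7.
On each subinterval the trapezoid contributes (Δx_i/2)·[h(x_{i-1}) + h(x_i)].
Sum ≈ 1.271.

1.271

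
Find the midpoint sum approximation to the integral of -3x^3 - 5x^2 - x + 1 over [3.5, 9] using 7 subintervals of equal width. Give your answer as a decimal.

Δx = (9 − 3.5)/7 = 11/14.
Midpoints: 109/28, 131/28, 153/28, 6.25, 197/28, 219/28, 241/28.
f(109/28) = -5611931/21952, f(131/28) = -9227565/21952, f(153/28) = -14119991/21952, f(6.25) = -932.984375, f(197/28) = -28501875/21952, f(219/28) = -38374661/21952, f(241/28) = -50290895/21952.
Sum = Δx · [f(109/28) + f(131/28) + f(153/28) + ...].
Sum = -5963.2890625.

-5963.2890625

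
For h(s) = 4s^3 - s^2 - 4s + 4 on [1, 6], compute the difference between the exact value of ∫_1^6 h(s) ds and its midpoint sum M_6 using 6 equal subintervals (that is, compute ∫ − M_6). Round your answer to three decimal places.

11.863

Exact integral: ∫_1^6 h(s) ds ≈ 1173.33333.
M_6 ≈ 1161.46991.
Error ≈ 1173.33333 − 1161.46991 ≈ 11.863.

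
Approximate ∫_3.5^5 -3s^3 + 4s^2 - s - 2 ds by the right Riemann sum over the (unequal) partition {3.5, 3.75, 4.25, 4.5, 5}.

-299.79296875

Subinterval widths: 0.25, 0.5, 0.25, 0.5.
Right endpoints: 3.75, 4.25, 4.5, 5.
f(3.75) = -107.703125, f(4.25) = -164.296875, f(4.5) = -198.875, f(5) = -282.
Sum = Σ Δs_i · f(s_i).
Sum = -299.79296875.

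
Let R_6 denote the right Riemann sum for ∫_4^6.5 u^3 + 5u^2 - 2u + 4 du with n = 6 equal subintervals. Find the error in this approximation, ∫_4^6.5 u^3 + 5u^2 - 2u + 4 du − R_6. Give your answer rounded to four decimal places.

Exact integral: ∫_4^6.5 f(u) du ≈ 717.057292.
R_6 ≈ 788.740596.
Error ≈ 717.057292 − 788.740596 ≈ -71.6833.

-71.6833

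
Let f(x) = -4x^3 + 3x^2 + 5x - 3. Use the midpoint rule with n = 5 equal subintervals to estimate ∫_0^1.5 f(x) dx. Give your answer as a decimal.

Δx = (1.5 − 0)/5 = 0.3.
Midpoints: 0.15, 0.45, 0.75, 1.05, 1.35.
f(0.15) = -2.196, f(0.45) = -0.507, f(0.75) = 0.75, f(1.05) = 0.927, f(1.35) = -0.624.
Sum = Δx · [f(0.15) + f(0.45) + f(0.75) + f(1.05) + f(1.35)].
Sum = -0.495.

-0.495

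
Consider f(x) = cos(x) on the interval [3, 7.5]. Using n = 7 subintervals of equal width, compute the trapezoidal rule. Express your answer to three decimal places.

Δx = (7.5 − 3)/7 = 9/14.
f(3) ≈ -0.990, f(51/14) ≈ -0.877, f(30/7) ≈ -0.414, f(69/14) ≈ 0.215, f(39/7) ≈ 0.757, f(87/14) ≈ 0.998, f(48/7) ≈ 0.840, f(7.5) ≈ 0.347.
T_7 = (Δx/2)·[f(x_0) + 2f(x_1) + ... + 2f(x_{6}) + f(x_7)].
Sum ≈ 0.769.

0.769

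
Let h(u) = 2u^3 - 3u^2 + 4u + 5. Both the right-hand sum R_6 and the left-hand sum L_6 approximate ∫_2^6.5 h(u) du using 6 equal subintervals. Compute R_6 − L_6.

327.375

R_6 = 890.0859375.
L_6 = 562.7109375.
R_6 − L_6 = 327.375.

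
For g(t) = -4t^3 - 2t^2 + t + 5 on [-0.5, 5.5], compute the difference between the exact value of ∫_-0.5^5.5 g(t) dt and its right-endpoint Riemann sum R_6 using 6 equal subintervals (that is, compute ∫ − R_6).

392

Exact integral: ∫_-0.5^5.5 g(t) dt = -981.
R_6 = -1373.
Error = -981 − (-1373) = 392.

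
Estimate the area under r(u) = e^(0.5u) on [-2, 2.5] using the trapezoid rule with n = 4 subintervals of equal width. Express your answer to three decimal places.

Δu = (2.5 − (-2))/4 = 1.125.
r(-2) ≈ 0.368, r(-0.875) ≈ 0.646, r(0.25) ≈ 1.133, r(1.375) ≈ 1.989, r(2.5) ≈ 3.490.
T_4 = (Δu/2)·[r(u_0) + 2r(u_1) + 2r(u_2) + 2r(u_3) + r(u_4)].
Sum ≈ 6.409.

6.409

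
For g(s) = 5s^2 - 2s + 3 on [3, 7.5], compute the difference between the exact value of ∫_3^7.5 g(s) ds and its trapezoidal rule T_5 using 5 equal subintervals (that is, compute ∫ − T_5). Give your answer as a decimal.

Exact integral: ∫_3^7.5 g(s) ds = 624.375.
T_5 = 627.4125.
Error = 624.375 − 627.4125 = -3.0375.

-3.0375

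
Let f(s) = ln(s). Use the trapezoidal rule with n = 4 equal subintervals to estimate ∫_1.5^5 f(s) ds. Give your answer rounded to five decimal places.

3.90965

Δs = (5 − 1.5)/4 = 0.875.
f(1.5) ≈ 0.40547, f(2.375) ≈ 0.86500, f(3.25) ≈ 1.17865, f(4.125) ≈ 1.41707, f(5) ≈ 1.60944.
T_4 = (Δs/2)·[f(s_0) + 2f(s_1) + 2f(s_2) + 2f(s_3) + f(s_4)].
Sum ≈ 3.90965.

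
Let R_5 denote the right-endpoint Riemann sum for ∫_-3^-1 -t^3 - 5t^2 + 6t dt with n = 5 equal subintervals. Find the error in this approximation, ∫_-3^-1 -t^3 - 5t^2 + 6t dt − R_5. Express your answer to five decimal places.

Exact integral: ∫_-3^-1 f(t) dt ≈ -47.3333333.
R_5 = -42.08.
Error ≈ -47.3333333 − (-42.08) ≈ -5.25333.

-5.25333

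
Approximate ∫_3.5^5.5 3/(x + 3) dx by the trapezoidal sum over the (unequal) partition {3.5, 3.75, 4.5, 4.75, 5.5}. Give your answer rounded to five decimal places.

Subinterval widths: 0.25, 0.75, 0.25, 0.75.
f(3.5) = 6/13, f(3.75) = 4/9, f(4.5) = 0.4, f(4.75) = 12/31, f(5.5) = 6/17.
On each subinterval the trapezoid contributes (Δx_i/2)·[f(x_{i-1}) + f(x_i)].
Sum ≈ 0.80582.

0.80582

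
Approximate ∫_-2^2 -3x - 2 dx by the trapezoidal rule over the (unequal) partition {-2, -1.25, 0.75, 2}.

Subinterval widths: 0.75, 2, 1.25.
f(-2) = 4, f(-1.25) = 1.75, f(0.75) = -4.25, f(2) = -8.
On each subinterval the trapezoid contributes (Δx_i/2)·[f(x_{i-1}) + f(x_i)].
Sum = -8.

-8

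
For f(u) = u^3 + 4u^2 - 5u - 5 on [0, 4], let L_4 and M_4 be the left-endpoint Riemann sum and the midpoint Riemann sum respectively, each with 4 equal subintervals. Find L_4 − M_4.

-44

L_4 = 42.
M_4 = 86.
L_4 − M_4 = -44.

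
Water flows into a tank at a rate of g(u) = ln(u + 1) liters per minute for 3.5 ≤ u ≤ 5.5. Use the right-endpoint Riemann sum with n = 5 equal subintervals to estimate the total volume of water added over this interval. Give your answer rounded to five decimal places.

3.47100

Δu = (5.5 − 3.5)/5 = 0.4.
Right endpoints: 3.9, 4.3, 4.7, 5.1, 5.5.
g(3.9) ≈ 1.58924, g(4.3) ≈ 1.66771, g(4.7) ≈ 1.74047, g(5.1) ≈ 1.80829, g(5.5) ≈ 1.87180.
Sum = Δu · [g(3.9) + g(4.3) + g(4.7) + g(5.1) + g(5.5)].
Sum ≈ 3.47100.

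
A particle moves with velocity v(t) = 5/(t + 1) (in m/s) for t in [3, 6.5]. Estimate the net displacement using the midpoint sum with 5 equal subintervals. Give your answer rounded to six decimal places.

3.138509

Δt = (6.5 − 3)/5 = 0.7.
Midpoints: 3.35, 4.05, 4.75, 5.45, 6.15.
v(3.35) = 100/87, v(4.05) = 100/101, v(4.75) = 20/23, v(5.45) = 100/129, v(6.15) = 100/143.
Sum = Δt · [v(3.35) + v(4.05) + v(4.75) + v(5.45) + v(6.15)].
Sum ≈ 3.138509.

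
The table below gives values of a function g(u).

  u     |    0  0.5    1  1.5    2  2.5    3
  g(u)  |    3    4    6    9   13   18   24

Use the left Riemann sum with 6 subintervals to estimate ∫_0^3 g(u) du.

Δu = 0.5.
Sum = 0.5·[3 + 4 + 6 + 9 + 13 + 18] = 26.5.

26.5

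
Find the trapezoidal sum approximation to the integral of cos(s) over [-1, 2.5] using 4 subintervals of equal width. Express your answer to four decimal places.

1.3469

Δs = (2.5 − (-1))/4 = 0.875.
f(-1) ≈ 0.5403, f(-0.125) ≈ 0.9922, f(0.75) ≈ 0.7317, f(1.625) ≈ -0.0542, f(2.5) ≈ -0.8011.
T_4 = (Δs/2)·[f(s_0) + 2f(s_1) + 2f(s_2) + 2f(s_3) + f(s_4)].
Sum ≈ 1.3469.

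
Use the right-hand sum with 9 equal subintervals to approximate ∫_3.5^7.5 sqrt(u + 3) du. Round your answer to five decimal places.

Δu = (7.5 − 3.5)/9 = 4/9.
Right endpoints: 71/18, 79/18, 29/6, 95/18, 103/18, 37/6, 119/18, 127/18, 7.5.
f(71/18) ≈ 2.63523, f(79/18) ≈ 2.71825, f(29/6) ≈ 2.79881, f(95/18) ≈ 2.87711, f(103/18) ≈ 2.95334, f(37/6) ≈ 3.02765, f(119/18) ≈ 3.10018, f(127/18) ≈ 3.17105, f(7.5) ≈ 3.24037.
Sum = Δu · [f(71/18) + f(79/18) + f(29/6) + ...].
Sum ≈ 11.78755.

11.78755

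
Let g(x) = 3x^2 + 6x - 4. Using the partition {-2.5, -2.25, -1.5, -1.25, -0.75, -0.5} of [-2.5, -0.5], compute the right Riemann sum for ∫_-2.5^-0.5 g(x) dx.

Subinterval widths: 0.25, 0.75, 0.25, 0.5, 0.25.
Right endpoints: -2.25, -1.5, -1.25, -0.75, -0.5.
g(-2.25) = -2.3125, g(-1.5) = -6.25, g(-1.25) = -6.8125, g(-0.75) = -6.8125, g(-0.5) = -6.25.
Sum = Σ Δx_i · g(x_i).
Sum = -11.9375.

-11.9375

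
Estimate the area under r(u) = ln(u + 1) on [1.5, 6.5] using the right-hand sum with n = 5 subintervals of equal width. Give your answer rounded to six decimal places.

Δu = (6.5 − 1.5)/5 = 1.
Right endpoints: 2.5, 3.5, 4.5, 5.5, 6.5.
r(2.5) ≈ 1.252763, r(3.5) ≈ 1.504077, r(4.5) ≈ 1.704748, r(5.5) ≈ 1.871802, r(6.5) ≈ 2.014903.
Sum = Δu · [r(2.5) + r(3.5) + r(4.5) + r(5.5) + r(6.5)].
Sum ≈ 8.348294.

8.348294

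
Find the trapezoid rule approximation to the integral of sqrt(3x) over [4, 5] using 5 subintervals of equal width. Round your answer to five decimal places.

3.67219

Δx = (5 − 4)/5 = 0.2.
f(4) ≈ 3.46410, f(4.2) ≈ 3.54965, f(4.4) ≈ 3.63318, f(4.6) ≈ 3.71484, f(4.8) ≈ 3.79473, f(5) ≈ 3.87298.
T_5 = (Δx/2)·[f(x_0) + 2f(x_1) + ... + 2f(x_{4}) + f(x_5)].
Sum ≈ 3.67219.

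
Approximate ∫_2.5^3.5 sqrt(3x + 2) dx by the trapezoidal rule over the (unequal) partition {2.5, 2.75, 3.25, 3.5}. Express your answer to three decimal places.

3.313

Subinterval widths: 0.25, 0.5, 0.25.
f(2.5) ≈ 3.082, f(2.75) ≈ 3.202, f(3.25) ≈ 3.428, f(3.5) ≈ 3.536.
On each subinterval the trapezoid contributes (Δx_i/2)·[f(x_{i-1}) + f(x_i)].
Sum ≈ 3.313.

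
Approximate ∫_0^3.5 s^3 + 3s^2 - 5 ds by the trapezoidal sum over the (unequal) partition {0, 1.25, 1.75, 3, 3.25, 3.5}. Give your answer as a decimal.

Subinterval widths: 1.25, 0.5, 1.25, 0.25, 0.25.
f(0) = -5, f(1.25) = 1.640625, f(1.75) = 9.546875, f(3) = 49, f(3.25) = 61.015625, f(3.5) = 74.625.
On each subinterval the trapezoid contributes (Δs_i/2)·[f(s_{i-1}) + f(s_i)].
Sum = 67.99609375.

67.99609375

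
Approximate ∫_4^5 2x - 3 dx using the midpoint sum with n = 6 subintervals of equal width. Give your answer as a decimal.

Δx = (5 − 4)/6 = 1/6.
Midpoints: 49/12, 4.25, 53/12, 55/12, 4.75, 59/12.
f(49/12) = 31/6, f(4.25) = 5.5, f(53/12) = 35/6, f(55/12) = 37/6, f(4.75) = 6.5, f(59/12) = 41/6.
Sum = Δx · [f(49/12) + f(4.25) + f(53/12) + ...].
Sum = 6.

6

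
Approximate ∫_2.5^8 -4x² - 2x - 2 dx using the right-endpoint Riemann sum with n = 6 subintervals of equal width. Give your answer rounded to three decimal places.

Δx = (8 − 2.5)/6 = 11/12.
Right endpoints: 41/12, 13/3, 5.25, 37/6, 85/12, 8.
f(41/12) = -1999/36, f(13/3) = -772/9, f(5.25) = -122.75, f(37/6) = -1498/9, f(85/12) = -7807/36, f(8) = -274.
Sum = Δx · [f(41/12) + f(13/3) + f(5.25) + ...].
Sum ≈ -844.581.

-844.581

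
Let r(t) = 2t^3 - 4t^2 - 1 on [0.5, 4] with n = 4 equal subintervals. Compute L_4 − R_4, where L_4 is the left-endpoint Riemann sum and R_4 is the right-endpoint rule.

L_4 ≈ 15.216797.
R_4 ≈ 71.873047.
L_4 − R_4 = -56.65625.

-56.65625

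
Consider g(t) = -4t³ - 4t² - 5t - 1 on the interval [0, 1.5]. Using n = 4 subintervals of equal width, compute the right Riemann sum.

Δt = (1.5 − 0)/4 = 0.375.
Right endpoints: 0.375, 0.75, 1.125, 1.5.
g(0.375) = -3.6484375, g(0.75) = -8.6875, g(1.125) = -17.3828125, g(1.5) = -31.
Sum = Δt · [g(0.375) + g(0.75) + g(1.125) + g(1.5)].
Sum = -22.76953125.

-22.76953125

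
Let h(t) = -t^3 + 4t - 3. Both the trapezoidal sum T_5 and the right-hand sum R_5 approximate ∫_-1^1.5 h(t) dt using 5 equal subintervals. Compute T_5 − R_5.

-1.40625

T_5 = -6.09375.
R_5 = -4.6875.
T_5 − R_5 = -1.40625.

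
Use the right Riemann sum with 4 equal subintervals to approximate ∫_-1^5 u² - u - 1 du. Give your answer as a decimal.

39.75

Δu = (5 − (-1))/4 = 1.5.
Right endpoints: 0.5, 2, 3.5, 5.
f(0.5) = -1.25, f(2) = 1, f(3.5) = 7.75, f(5) = 19.
Sum = Δu · [f(0.5) + f(2) + f(3.5) + f(5)].
Sum = 39.75.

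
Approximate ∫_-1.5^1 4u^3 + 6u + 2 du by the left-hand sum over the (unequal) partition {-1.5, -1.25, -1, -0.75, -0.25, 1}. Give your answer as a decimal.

-12

Subinterval widths: 0.25, 0.25, 0.25, 0.5, 1.25.
Left endpoints: -1.5, -1.25, -1, -0.75, -0.25.
f(-1.5) = -20.5, f(-1.25) = -13.3125, f(-1) = -8, f(-0.75) = -4.1875, f(-0.25) = 0.4375.
Sum = Σ Δu_i · f(u_i).
Sum = -12.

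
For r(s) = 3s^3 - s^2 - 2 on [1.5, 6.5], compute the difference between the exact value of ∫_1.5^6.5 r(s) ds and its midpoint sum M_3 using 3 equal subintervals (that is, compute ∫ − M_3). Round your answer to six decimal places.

Exact integral: ∫_1.5^6.5 r(s) ds ≈ 1234.58333333.
M_3 ≈ 1194.07407407.
Error ≈ 1234.58333333 − 1194.07407407 ≈ 40.509259.

40.509259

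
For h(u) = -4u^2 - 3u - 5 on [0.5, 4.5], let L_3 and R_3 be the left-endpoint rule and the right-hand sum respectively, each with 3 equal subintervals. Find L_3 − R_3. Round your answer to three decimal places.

122.667

L_3 ≈ -114.74074.
R_3 ≈ -237.40741.
L_3 − R_3 ≈ 122.667.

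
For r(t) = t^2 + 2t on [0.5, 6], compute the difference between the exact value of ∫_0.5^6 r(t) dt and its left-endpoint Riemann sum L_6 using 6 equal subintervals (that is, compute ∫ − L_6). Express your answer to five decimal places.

20.65683

Exact integral: ∫_0.5^6 r(t) dt ≈ 107.7083333.
L_6 ≈ 87.0515046.
Error ≈ 107.7083333 − 87.0515046 ≈ 20.65683.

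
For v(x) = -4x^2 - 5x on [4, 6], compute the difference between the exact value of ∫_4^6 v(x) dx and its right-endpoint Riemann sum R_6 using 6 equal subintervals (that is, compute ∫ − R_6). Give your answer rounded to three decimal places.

Exact integral: ∫_4^6 v(x) dx ≈ -252.66667.
R_6 ≈ -267.81481.
Error ≈ -252.66667 − (-267.81481) ≈ 15.148.

15.148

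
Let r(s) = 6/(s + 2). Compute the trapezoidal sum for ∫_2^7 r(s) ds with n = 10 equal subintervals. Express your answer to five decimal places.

Δs = (7 − 2)/10 = 0.5.
r(2) = 1.5, r(2.5) = 4/3, r(3) = 1.2, r(3.5) = 12/11, r(4) = 1, r(4.5) = 12/13, r(5) = 6/7, r(5.5) = 0.8, r(6) = 0.75, r(6.5) = 12/17, r(7) = 2/3.
T_10 = (Δs/2)·[r(s_0) + 2r(s_1) + ... + 2r(s_{9}) + r(s_10)].
Sum ≈ 4.87184.

4.87184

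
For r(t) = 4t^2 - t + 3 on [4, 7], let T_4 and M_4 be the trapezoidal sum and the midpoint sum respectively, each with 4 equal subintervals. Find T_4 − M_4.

T_4 = 365.625.
M_4 = 363.9375.
T_4 − M_4 = 1.6875.

1.6875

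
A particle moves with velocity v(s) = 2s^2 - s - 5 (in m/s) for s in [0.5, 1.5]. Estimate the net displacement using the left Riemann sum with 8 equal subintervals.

-4.015625

Δs = (1.5 − 0.5)/8 = 0.125.
Left endpoints: 0.5, 0.625, 0.75, 0.875, 1, 1.125, 1.25, 1.375.
v(0.5) = -5, v(0.625) = -4.84375, v(0.75) = -4.625, v(0.875) = -4.34375, v(1) = -4, v(1.125) = -3.59375, v(1.25) = -3.125, v(1.375) = -2.59375.
Sum = Δs · [v(0.5) + v(0.625) + v(0.75) + ...].
Sum = -4.015625.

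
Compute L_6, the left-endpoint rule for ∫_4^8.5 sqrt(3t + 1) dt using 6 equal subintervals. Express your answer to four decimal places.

19.3147

Δt = (8.5 − 4)/6 = 0.75.
Left endpoints: 4, 4.75, 5.5, 6.25, 7, 7.75.
f(4) ≈ 3.6056, f(4.75) ≈ 3.9051, f(5.5) ≈ 4.1833, f(6.25) ≈ 4.4441, f(7) ≈ 4.6904, f(7.75) ≈ 4.9244.
Sum = Δt · [f(4) + f(4.75) + f(5.5) + ...].
Sum ≈ 19.3147.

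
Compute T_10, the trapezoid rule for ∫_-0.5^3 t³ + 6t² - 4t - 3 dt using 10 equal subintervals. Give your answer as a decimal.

47.18109375

Δt = (3 − (-0.5))/10 = 0.35.
f(-0.5) = 0.375, f(-0.15) = -2.268375, f(0.2) = -3.552, f(0.55) = -3.218625, f(0.9) = -1.011, f(1.25) = 3.328125, f(1.6) = 10.056, f(1.95) = 19.429875, f(2.3) = 31.707, f(2.65) = 47.144625, f(3) = 66.
T_10 = (Δt/2)·[f(t_0) + 2f(t_1) + ... + 2f(t_{9}) + f(t_10)].
Sum = 47.18109375.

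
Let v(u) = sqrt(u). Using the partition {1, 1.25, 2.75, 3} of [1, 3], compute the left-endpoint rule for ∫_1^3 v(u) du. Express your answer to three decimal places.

Subinterval widths: 0.25, 1.5, 0.25.
Left endpoints: 1, 1.25, 2.75.
v(1) ≈ 1.000, v(1.25) ≈ 1.118, v(2.75) ≈ 1.658.
Sum = Σ Δu_i · v(u_i).
Sum ≈ 2.342.

2.342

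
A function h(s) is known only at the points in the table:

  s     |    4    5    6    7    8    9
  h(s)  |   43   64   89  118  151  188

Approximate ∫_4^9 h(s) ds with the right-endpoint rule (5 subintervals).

Δs = 1.
Sum = 1·[64 + 89 + 118 + 151 + 188] = 610.

610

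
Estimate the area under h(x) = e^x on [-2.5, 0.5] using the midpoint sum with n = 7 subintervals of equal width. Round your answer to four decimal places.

Δx = (0.5 − (-2.5))/7 = 3/7.
Midpoints: -16/7, -13/7, -10/7, -1, -4/7, -1/7, 2/7.
h(-16/7) ≈ 0.1017, h(-13/7) ≈ 0.1561, h(-10/7) ≈ 0.2397, h(-1) ≈ 0.3679, h(-4/7) ≈ 0.5647, h(-1/7) ≈ 0.8669, h(2/7) ≈ 1.3307.
Sum = Δx · [h(-16/7) + h(-13/7) + h(-10/7) + ...].
Sum ≈ 1.5547.

1.5547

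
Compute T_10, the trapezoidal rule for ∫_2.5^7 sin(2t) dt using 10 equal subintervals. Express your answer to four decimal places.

0.0684

Δt = (7 − 2.5)/10 = 0.45.
f(2.5) ≈ -0.9589, f(2.95) ≈ -0.3739, f(3.4) ≈ 0.4941, f(3.85) ≈ 0.9882, f(4.3) ≈ 0.7344, f(4.75) ≈ -0.0752, f(5.2) ≈ -0.8278, f(5.65) ≈ -0.9540, f(6.1) ≈ -0.3582, f(6.55) ≈ 0.5087, f(7) ≈ 0.9906.
T_10 = (Δt/2)·[f(t_0) + 2f(t_1) + ... + 2f(t_{9}) + f(t_10)].
Sum ≈ 0.0684.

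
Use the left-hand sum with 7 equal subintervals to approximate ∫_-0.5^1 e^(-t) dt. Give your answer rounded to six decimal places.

Δt = (1 − (-0.5))/7 = 3/14.
Left endpoints: -0.5, -2/7, -1/14, 1/7, 5/14, 4/7, 11/14.
f(-0.5) ≈ 1.648721, f(-2/7) ≈ 1.330712, f(-1/14) ≈ 1.074041, f(1/7) ≈ 0.866878, f(5/14) ≈ 0.699673, f(4/7) ≈ 0.564718, f(11/14) ≈ 0.455794.
Sum = Δt · [f(-0.5) + f(-2/7) + f(-1/14) + ...].
Sum ≈ 1.422972.

1.422972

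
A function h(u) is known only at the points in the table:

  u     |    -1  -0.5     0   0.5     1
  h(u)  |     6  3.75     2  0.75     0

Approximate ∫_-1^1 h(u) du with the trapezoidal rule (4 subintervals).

4.75

Δu = 0.5.
T_4 = (0.5/2)·[6 + 2·3.75 + 2·2 + 2·0.75 + 0] = 4.75.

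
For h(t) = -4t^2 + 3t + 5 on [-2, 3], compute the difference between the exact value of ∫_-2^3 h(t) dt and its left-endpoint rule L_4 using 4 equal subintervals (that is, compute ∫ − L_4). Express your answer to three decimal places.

Exact integral: ∫_-2^3 h(t) dt ≈ -14.16667.
L_4 = -16.25.
Error ≈ -14.16667 − (-16.25) ≈ 2.083.

2.083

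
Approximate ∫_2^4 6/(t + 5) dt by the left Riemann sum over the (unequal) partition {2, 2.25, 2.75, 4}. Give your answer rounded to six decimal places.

1.595821

Subinterval widths: 0.25, 0.5, 1.25.
Left endpoints: 2, 2.25, 2.75.
f(2) = 6/7, f(2.25) = 24/29, f(2.75) = 24/31.
Sum = Σ Δt_i · f(t_i).
Sum ≈ 1.595821.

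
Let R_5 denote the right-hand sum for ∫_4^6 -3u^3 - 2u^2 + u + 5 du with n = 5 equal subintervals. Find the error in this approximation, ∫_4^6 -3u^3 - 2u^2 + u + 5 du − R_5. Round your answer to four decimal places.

101.3067

Exact integral: ∫_4^6 f(u) du ≈ -861.333333.
R_5 = -962.64.
Error ≈ -861.333333 − (-962.64) ≈ 101.3067.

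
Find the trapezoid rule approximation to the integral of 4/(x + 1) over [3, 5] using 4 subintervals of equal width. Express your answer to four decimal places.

1.6247

Δx = (5 − 3)/4 = 0.5.
f(3) = 1, f(3.5) = 8/9, f(4) = 0.8, f(4.5) = 8/11, f(5) = 2/3.
T_4 = (Δx/2)·[f(x_0) + 2f(x_1) + 2f(x_2) + 2f(x_3) + f(x_4)].
Sum ≈ 1.6247.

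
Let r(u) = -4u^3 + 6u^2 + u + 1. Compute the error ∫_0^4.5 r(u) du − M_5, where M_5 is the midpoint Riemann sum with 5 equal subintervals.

Exact integral: ∫_0^4.5 r(u) du = -213.1875.
M_5 = -206.80875.
Error = -213.1875 − (-206.80875) = -6.37875.

-6.37875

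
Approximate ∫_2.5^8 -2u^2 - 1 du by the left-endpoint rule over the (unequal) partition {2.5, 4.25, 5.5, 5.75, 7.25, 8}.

Subinterval widths: 1.75, 1.25, 0.25, 1.5, 0.75.
Left endpoints: 2.5, 4.25, 5.5, 5.75, 7.25.
f(2.5) = -13.5, f(4.25) = -37.125, f(5.5) = -61.5, f(5.75) = -67.125, f(7.25) = -106.125.
Sum = Σ Δu_i · f(u_i).
Sum = -265.6875.

-265.6875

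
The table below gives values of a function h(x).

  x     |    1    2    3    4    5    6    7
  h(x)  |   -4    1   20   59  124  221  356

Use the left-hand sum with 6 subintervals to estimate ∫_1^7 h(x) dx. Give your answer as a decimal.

Δx = 1.
Sum = 1·[(-4) + 1 + 20 + 59 + 124 + 221] = 421.

421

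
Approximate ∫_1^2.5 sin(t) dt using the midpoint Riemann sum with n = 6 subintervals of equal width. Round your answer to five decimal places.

1.34495

Δt = (2.5 − 1)/6 = 0.25.
Midpoints: 1.125, 1.375, 1.625, 1.875, 2.125, 2.375.
f(1.125) ≈ 0.90227, f(1.375) ≈ 0.98089, f(1.625) ≈ 0.99853, f(1.875) ≈ 0.95409, f(2.125) ≈ 0.85032, f(2.375) ≈ 0.69369.
Sum = Δt · [f(1.125) + f(1.375) + f(1.625) + ...].
Sum ≈ 1.34495.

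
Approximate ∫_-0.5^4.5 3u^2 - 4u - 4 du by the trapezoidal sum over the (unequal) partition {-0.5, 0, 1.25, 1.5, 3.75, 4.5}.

Subinterval widths: 0.5, 1.25, 0.25, 2.25, 0.75.
f(-0.5) = -1.25, f(0) = -4, f(1.25) = -4.3125, f(1.5) = -3.25, f(3.75) = 23.1875, f(4.5) = 38.75.
On each subinterval the trapezoid contributes (Δu_i/2)·[f(u_{i-1}) + f(u_i)].
Sum = 38.203125.

38.203125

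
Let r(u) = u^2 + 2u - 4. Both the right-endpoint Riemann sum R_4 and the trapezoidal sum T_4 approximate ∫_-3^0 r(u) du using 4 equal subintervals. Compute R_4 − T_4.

-1.125

R_4 = -12.84375.
T_4 = -11.71875.
R_4 − T_4 = -1.125.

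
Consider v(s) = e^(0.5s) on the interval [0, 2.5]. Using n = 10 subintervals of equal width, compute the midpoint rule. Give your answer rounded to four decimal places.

Δs = (2.5 − 0)/10 = 0.25.
Midpoints: 0.125, 0.375, 0.625, 0.875, 1.125, 1.375, 1.625, 1.875, 2.125, 2.375.
v(0.125) ≈ 1.0645, v(0.375) ≈ 1.2062, v(0.625) ≈ 1.3668, v(0.875) ≈ 1.5488, v(1.125) ≈ 1.7551, v(1.375) ≈ 1.9887, v(1.625) ≈ 2.2535, v(1.875) ≈ 2.5536, v(2.125) ≈ 2.8936, v(2.375) ≈ 3.2789.
Sum = Δs · [v(0.125) + v(0.375) + v(0.625) + ...].
Sum ≈ 4.9774.

4.9774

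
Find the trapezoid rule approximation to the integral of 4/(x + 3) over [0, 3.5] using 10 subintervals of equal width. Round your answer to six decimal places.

3.096324

Δx = (3.5 − 0)/10 = 0.35.
f(0) = 4/3, f(0.35) = 80/67, f(0.7) = 40/37, f(1.05) = 80/81, f(1.4) = 10/11, f(1.75) = 16/19, f(2.1) = 40/51, f(2.45) = 80/109, f(2.8) = 20/29, f(3.15) = 80/123, f(3.5) = 8/13.
T_10 = (Δx/2)·[f(x_0) + 2f(x_1) + ... + 2f(x_{9}) + f(x_10)].
Sum ≈ 3.096324.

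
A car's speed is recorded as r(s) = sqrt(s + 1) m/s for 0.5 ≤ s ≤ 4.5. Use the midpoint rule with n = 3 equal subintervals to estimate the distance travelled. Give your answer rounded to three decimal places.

7.388

Δs = (4.5 − 0.5)/3 = 4/3.
Midpoints: 7/6, 2.5, 23/6.
r(7/6) ≈ 1.472, r(2.5) ≈ 1.871, r(23/6) ≈ 2.198.
Sum = Δs · [r(7/6) + r(2.5) + r(23/6)].
Sum ≈ 7.388.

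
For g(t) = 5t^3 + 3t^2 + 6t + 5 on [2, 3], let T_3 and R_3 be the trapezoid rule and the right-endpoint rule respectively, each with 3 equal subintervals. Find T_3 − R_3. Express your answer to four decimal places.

-19.3333

T_3 = 121.
R_3 ≈ 140.333333.
T_3 − R_3 ≈ -19.3333.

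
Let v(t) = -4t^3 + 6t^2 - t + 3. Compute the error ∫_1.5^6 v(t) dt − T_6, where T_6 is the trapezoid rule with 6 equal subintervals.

16.453125

Exact integral: ∫_1.5^6 v(t) dt = -869.0625.
T_6 = -885.515625.
Error = -869.0625 − (-885.515625) = 16.453125.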